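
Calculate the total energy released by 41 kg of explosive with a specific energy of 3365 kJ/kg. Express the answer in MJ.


137.965 MJ

Energy = mass * specific_energy / 1000
= 41 * 3365 / 1000
= 137965 / 1000
= 137.965 MJ


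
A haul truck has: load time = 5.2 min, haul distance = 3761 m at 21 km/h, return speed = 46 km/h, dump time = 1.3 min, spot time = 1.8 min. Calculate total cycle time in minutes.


Convert haul speed to m/min: 21 * 1000/60 = 350 m/min
Haul time = 3761 / 350 = 10.74571429 min
Convert return speed to m/min: 46 * 1000/60 = 766.6666667 m/min
Return time = 3761 / 766.6666667 = 4.905652174 min
Total cycle time:
= 5.2 + 10.74571429 + 1.3 + 4.905652174 + 1.8
= 23.9514 min

23.9514 min


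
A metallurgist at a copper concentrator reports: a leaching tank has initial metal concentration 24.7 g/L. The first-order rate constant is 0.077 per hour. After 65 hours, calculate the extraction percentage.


99.3296%

Compute the exponent:
-k * t = -0.077 * 65 = -5.005
Remaining concentration:
C = 24.7 * exp(-5.005)
= 24.7 * 0.006704341348
= 0.1655972313 g/L
Extracted = 24.7 - 0.1655972313 = 24.53440277 g/L
Extraction % = 24.53440277 / 24.7 * 100
= 99.3296%


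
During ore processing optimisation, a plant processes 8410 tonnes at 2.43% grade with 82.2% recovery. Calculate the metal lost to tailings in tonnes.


36.3766 tonnes

Total metal in feed:
= 8410 * 2.43 / 100 = 204.363 tonnes
Metal recovered:
= 204.363 * 82.2 / 100 = 167.986386 tonnes
Metal lost to tailings:
= 204.363 - 167.986386
= 36.3766 tonnes


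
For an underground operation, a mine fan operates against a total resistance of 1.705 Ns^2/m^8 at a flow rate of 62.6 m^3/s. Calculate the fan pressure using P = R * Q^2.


6681.4858 Pa

Compute Q^2:
Q^2 = 62.6^2 = 3918.76
Compute pressure:
P = R * Q^2 = 1.705 * 3918.76
= 6681.4858 Pa


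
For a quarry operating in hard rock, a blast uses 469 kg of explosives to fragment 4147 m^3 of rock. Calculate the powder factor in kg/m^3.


0.1131 kg/m^3

Powder factor = explosive mass / rock volume
= 469 / 4147
= 0.1131 kg/m^3


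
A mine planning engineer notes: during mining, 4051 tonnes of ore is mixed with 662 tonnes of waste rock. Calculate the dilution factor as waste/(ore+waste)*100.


14.0463%

Total material = ore + waste
= 4051 + 662 = 4713 tonnes
Dilution = waste / total * 100
= 662 / 4713 * 100
= 0.1404625504 * 100
= 14.0463%


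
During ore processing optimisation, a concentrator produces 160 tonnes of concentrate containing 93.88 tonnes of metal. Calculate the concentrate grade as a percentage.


Grade = (metal in concentrate / concentrate mass) * 100
= (93.88 / 160) * 100
= 0.58675 * 100
= 58.675%

58.675%


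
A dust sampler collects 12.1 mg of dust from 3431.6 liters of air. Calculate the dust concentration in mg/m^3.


Convert liters to m^3: 1 m^3 = 1000 L
Concentration = mass / volume * 1000
= 12.1 / 3431.6 * 1000
= 0.003526051987 * 1000
= 3.5261 mg/m^3

3.5261 mg/m^3


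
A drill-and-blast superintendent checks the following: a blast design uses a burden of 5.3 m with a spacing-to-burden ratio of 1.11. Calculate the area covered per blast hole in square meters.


First, find the spacing:
Spacing = burden * ratio = 5.3 * 1.11
= 5.883 m
Then, calculate the area:
Area = burden * spacing = 5.3 * 5.883
= 31.1799 m^2

31.1799 m^2


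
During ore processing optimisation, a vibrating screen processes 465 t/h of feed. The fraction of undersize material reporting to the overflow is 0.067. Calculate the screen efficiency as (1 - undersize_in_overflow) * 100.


93.3%

Screen efficiency = (1 - fraction of undersize in overflow) * 100
= (1 - 0.067) * 100
= 0.933 * 100
= 93.3%


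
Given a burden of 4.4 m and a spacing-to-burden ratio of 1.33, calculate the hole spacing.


Spacing = burden * ratio
= 4.4 * 1.33
= 5.852 m

5.852 m


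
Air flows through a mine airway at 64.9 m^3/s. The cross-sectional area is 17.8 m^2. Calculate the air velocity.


Velocity = flow rate / cross-sectional area
= 64.9 / 17.8
= 3.6461 m/s

3.6461 m/s


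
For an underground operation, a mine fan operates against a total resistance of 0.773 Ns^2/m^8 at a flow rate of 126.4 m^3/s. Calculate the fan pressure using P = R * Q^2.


12350.1901 Pa

Compute Q^2:
Q^2 = 126.4^2 = 15976.96
Compute pressure:
P = R * Q^2 = 0.773 * 15976.96
= 12350.1901 Pa


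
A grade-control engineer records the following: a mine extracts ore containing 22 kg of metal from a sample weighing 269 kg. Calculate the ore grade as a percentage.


8.1784%

Ore grade = (metal mass / ore mass) * 100
= (22 / 269) * 100
= 0.08178438662 * 100
= 8.1784%


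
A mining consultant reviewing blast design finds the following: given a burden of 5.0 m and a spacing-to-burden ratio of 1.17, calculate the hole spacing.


Spacing = burden * ratio
= 5.0 * 1.17
= 5.85 m

5.85 m


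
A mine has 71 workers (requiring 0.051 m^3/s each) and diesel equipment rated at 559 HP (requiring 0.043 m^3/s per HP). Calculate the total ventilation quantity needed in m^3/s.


Airflow for workers:
Q_people = 71 * 0.051 = 3.621 m^3/s
Airflow for diesel equipment:
Q_diesel = 559 * 0.043 = 24.037 m^3/s
Total ventilation:
Q_total = 3.621 + 24.037
= 27.658 m^3/s

27.658 m^3/s


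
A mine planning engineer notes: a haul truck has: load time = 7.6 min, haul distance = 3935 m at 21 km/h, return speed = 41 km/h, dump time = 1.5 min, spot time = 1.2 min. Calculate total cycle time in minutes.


Convert haul speed to m/min: 21 * 1000/60 = 350 m/min
Haul time = 3935 / 350 = 11.24285714 min
Convert return speed to m/min: 41 * 1000/60 = 683.3333333 m/min
Return time = 3935 / 683.3333333 = 5.758536585 min
Total cycle time:
= 7.6 + 11.24285714 + 1.5 + 5.758536585 + 1.2
= 27.3014 min

27.3014 min


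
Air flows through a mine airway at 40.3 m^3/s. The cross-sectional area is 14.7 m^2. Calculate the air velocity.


2.7415 m/s

Velocity = flow rate / cross-sectional area
= 40.3 / 14.7
= 2.7415 m/s


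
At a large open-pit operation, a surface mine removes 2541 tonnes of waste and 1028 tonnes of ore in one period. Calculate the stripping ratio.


Stripping ratio = waste tonnage / ore tonnage
= 2541 / 1028
= 2.4718

2.4718


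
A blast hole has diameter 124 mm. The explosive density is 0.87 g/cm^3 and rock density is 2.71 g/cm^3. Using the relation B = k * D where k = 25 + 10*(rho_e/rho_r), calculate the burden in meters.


3.4981 m

First, compute k:
rho_e / rho_r = 0.87 / 2.71 = 0.3210332103
k = 25 + 10 * 0.3210332103 = 28.2103321
Then, compute burden:
B = k * D / 1000 = 28.2103321 * 124 / 1000
= 3498.081181 / 1000
= 3.4981 m


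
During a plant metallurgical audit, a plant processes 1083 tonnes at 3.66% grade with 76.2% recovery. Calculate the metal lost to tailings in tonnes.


Total metal in feed:
= 1083 * 3.66 / 100 = 39.6378 tonnes
Metal recovered:
= 39.6378 * 76.2 / 100 = 30.2040036 tonnes
Metal lost to tailings:
= 39.6378 - 30.2040036
= 9.4338 tonnes

9.4338 tonnes


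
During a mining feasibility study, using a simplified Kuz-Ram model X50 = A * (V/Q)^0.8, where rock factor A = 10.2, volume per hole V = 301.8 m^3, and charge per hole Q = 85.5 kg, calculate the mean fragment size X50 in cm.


27.9771 cm

Compute V/Q:
V/Q = 301.8 / 85.5 = 3.529824561
Raise to the power 0.8:
(V/Q)^0.8 = 3.529824561^0.8 = 2.742852772
Multiply by A:
X50 = 10.2 * 2.742852772
= 27.9771 cm


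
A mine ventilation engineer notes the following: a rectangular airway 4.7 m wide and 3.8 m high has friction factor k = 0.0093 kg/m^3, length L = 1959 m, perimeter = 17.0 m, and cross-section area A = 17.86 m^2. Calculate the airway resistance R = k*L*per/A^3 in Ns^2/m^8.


Compute the numerator:
k * L * per = 0.0093 * 1959 * 17.0
= 309.7179
Compute the denominator:
A^3 = 17.86^3 = 5696.975656
Resistance:
R = 309.7179 / 5696.975656
= 0.0544 Ns^2/m^8

0.0544 Ns^2/m^8


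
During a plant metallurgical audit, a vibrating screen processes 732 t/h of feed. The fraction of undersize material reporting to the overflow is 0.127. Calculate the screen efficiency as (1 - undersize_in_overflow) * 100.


Screen efficiency = (1 - fraction of undersize in overflow) * 100
= (1 - 0.127) * 100
= 0.873 * 100
= 87.3%

87.3%


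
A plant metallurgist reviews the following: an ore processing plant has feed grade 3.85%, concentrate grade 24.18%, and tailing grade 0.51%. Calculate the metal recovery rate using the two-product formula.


88.6225%

Using the two-product formula:
R = 100 * c * (f - t) / (f * (c - t))
Numerator = 100 * 24.18 * (3.85 - 0.51)
= 100 * 24.18 * 3.34
= 8076.12
Denominator = 3.85 * (24.18 - 0.51)
= 3.85 * 23.67
= 91.1295
R = 8076.12 / 91.1295
= 88.6225%


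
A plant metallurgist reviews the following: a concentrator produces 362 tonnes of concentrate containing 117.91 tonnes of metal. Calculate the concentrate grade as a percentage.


32.5718%

Grade = (metal in concentrate / concentrate mass) * 100
= (117.91 / 362) * 100
= 0.325718232 * 100
= 32.5718%


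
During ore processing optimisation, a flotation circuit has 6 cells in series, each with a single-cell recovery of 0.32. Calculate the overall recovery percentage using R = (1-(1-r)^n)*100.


90.1133%

Complement of single-cell recovery:
1 - r = 1 - 0.32 = 0.68
Raise to power n:
(1 - r)^6 = 0.68^6 = 0.09886748262
Overall recovery:
R = (1 - 0.09886748262) * 100
= 90.1133%


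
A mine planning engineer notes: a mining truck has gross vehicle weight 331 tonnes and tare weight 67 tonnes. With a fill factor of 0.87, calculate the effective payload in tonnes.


Maximum payload = gross - tare
= 331 - 67 = 264 tonnes
Effective payload = max payload * fill factor
= 264 * 0.87
= 229.68 tonnes

229.68 tonnes


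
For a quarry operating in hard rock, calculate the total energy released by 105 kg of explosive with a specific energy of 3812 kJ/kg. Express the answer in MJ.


Energy = mass * specific_energy / 1000
= 105 * 3812 / 1000
= 400260 / 1000
= 400.26 MJ

400.26 MJ


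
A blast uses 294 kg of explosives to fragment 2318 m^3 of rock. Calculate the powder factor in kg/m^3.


0.1268 kg/m^3

Powder factor = explosive mass / rock volume
= 294 / 2318
= 0.1268 kg/m^3


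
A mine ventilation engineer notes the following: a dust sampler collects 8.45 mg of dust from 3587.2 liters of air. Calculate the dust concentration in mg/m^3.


2.3556 mg/m^3

Convert liters to m^3: 1 m^3 = 1000 L
Concentration = mass / volume * 1000
= 8.45 / 3587.2 * 1000
= 0.002355597681 * 1000
= 2.3556 mg/m^3


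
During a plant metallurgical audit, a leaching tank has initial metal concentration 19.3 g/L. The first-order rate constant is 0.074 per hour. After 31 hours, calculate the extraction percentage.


89.9138%

Compute the exponent:
-k * t = -0.074 * 31 = -2.294
Remaining concentration:
C = 19.3 * exp(-2.294)
= 19.3 * 0.1008622051
= 1.946640558 g/L
Extracted = 19.3 - 1.946640558 = 17.35335944 g/L
Extraction % = 17.35335944 / 19.3 * 100
= 89.9138%


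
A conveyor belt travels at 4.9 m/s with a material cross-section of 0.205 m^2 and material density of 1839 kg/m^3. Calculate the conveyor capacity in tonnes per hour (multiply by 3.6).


6650.1918 t/h

Volumetric flow = speed * area
= 4.9 * 0.205 = 1.0045 m^3/s
Mass flow = volumetric * density
= 1.0045 * 1839 = 1847.2755 kg/s
Convert to t/h: multiply by 3.6
Capacity = 1847.2755 * 3.6
= 6650.1918 t/h


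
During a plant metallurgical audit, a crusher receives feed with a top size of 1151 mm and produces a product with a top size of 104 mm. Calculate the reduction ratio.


11.0673

Reduction ratio = feed size / product size
= 1151 / 104
= 11.0673


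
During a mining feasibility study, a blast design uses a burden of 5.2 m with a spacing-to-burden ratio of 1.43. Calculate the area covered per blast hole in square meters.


First, find the spacing:
Spacing = burden * ratio = 5.2 * 1.43
= 7.436 m
Then, calculate the area:
Area = burden * spacing = 5.2 * 7.436
= 38.6672 m^2

38.6672 m^2


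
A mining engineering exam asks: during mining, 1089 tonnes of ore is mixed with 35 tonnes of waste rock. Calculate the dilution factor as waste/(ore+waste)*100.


Total material = ore + waste
= 1089 + 35 = 1124 tonnes
Dilution = waste / total * 100
= 35 / 1124 * 100
= 0.03113879004 * 100
= 3.1139%

3.1139%


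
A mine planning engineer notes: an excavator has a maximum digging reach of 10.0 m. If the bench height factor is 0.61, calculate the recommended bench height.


Bench height = reach * factor
= 10.0 * 0.61
= 6.1 m

6.1 m


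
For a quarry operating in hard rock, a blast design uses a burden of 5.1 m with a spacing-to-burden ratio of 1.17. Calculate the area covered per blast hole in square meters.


First, find the spacing:
Spacing = burden * ratio = 5.1 * 1.17
= 5.967 m
Then, calculate the area:
Area = burden * spacing = 5.1 * 5.967
= 30.4317 m^2

30.4317 m^2


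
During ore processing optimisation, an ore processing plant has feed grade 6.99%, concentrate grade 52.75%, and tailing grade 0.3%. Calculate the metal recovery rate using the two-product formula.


96.2556%

Using the two-product formula:
R = 100 * c * (f - t) / (f * (c - t))
Numerator = 100 * 52.75 * (6.99 - 0.3)
= 100 * 52.75 * 6.69
= 35289.75
Denominator = 6.99 * (52.75 - 0.3)
= 6.99 * 52.45
= 366.6255
R = 35289.75 / 366.6255
= 96.2556%


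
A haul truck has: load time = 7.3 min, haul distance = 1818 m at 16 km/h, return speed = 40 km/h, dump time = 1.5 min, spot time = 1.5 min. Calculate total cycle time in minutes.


19.8445 min

Convert haul speed to m/min: 16 * 1000/60 = 266.6666667 m/min
Haul time = 1818 / 266.6666667 = 6.8175 min
Convert return speed to m/min: 40 * 1000/60 = 666.6666667 m/min
Return time = 1818 / 666.6666667 = 2.727 min
Total cycle time:
= 7.3 + 6.8175 + 1.5 + 2.727 + 1.5
= 19.8445 min


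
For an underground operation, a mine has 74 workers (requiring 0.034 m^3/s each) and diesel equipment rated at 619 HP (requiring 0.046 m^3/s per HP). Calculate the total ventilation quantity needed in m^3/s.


Airflow for workers:
Q_people = 74 * 0.034 = 2.516 m^3/s
Airflow for diesel equipment:
Q_diesel = 619 * 0.046 = 28.474 m^3/s
Total ventilation:
Q_total = 2.516 + 28.474
= 30.99 m^3/s

30.99 m^3/s


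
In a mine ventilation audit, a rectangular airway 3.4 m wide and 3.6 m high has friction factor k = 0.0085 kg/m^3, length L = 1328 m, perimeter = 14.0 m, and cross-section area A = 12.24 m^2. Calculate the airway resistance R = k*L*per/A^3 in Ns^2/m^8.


Compute the numerator:
k * L * per = 0.0085 * 1328 * 14.0
= 158.032
Compute the denominator:
A^3 = 12.24^3 = 1833.767424
Resistance:
R = 158.032 / 1833.767424
= 0.0862 Ns^2/m^8

0.0862 Ns^2/m^8


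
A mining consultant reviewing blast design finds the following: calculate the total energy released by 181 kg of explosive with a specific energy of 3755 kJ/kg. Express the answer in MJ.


679.655 MJ

Energy = mass * specific_energy / 1000
= 181 * 3755 / 1000
= 679655 / 1000
= 679.655 MJ


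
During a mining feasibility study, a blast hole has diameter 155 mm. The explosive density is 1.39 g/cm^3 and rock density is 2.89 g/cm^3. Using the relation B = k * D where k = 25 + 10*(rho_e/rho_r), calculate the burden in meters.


First, compute k:
rho_e / rho_r = 1.39 / 2.89 = 0.4809688581
k = 25 + 10 * 0.4809688581 = 29.80968858
Then, compute burden:
B = k * D / 1000 = 29.80968858 * 155 / 1000
= 4620.50173 / 1000
= 4.6205 m

4.6205 m


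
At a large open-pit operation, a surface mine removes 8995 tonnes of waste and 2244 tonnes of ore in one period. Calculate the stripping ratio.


Stripping ratio = waste tonnage / ore tonnage
= 8995 / 2244
= 4.0085

4.0085


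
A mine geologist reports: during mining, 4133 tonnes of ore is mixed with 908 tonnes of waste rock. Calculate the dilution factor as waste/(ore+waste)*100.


18.0123%

Total material = ore + waste
= 4133 + 908 = 5041 tonnes
Dilution = waste / total * 100
= 908 / 5041 * 100
= 0.1801229915 * 100
= 18.0123%


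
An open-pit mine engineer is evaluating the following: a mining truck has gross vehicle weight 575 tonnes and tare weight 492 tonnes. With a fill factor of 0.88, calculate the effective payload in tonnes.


73.04 tonnes

Maximum payload = gross - tare
= 575 - 492 = 83 tonnes
Effective payload = max payload * fill factor
= 83 * 0.88
= 73.04 tonnes


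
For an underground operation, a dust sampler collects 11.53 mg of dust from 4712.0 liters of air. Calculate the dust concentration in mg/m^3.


2.4469 mg/m^3

Convert liters to m^3: 1 m^3 = 1000 L
Concentration = mass / volume * 1000
= 11.53 / 4712.0 * 1000
= 0.002446943973 * 1000
= 2.4469 mg/m^3


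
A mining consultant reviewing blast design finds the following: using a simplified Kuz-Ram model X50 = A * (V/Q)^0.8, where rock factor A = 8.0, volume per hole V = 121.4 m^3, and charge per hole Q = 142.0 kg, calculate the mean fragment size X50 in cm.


Compute V/Q:
V/Q = 121.4 / 142.0 = 0.8549295775
Raise to the power 0.8:
(V/Q)^0.8 = 0.8549295775^0.8 = 0.8821537282
Multiply by A:
X50 = 8.0 * 0.8821537282
= 7.0572 cm

7.0572 cm


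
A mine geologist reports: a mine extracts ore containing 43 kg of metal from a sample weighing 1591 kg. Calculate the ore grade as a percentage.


2.7027%

Ore grade = (metal mass / ore mass) * 100
= (43 / 1591) * 100
= 0.02702702703 * 100
= 2.7027%


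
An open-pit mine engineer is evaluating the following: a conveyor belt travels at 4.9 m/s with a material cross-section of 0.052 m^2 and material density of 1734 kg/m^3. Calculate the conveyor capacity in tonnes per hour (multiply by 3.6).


Volumetric flow = speed * area
= 4.9 * 0.052 = 0.2548 m^3/s
Mass flow = volumetric * density
= 0.2548 * 1734 = 441.8232 kg/s
Convert to t/h: multiply by 3.6
Capacity = 441.8232 * 3.6
= 1590.5635 t/h

1590.5635 t/h


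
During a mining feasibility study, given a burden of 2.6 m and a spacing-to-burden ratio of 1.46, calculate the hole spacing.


Spacing = burden * ratio
= 2.6 * 1.46
= 3.796 m

3.796 m


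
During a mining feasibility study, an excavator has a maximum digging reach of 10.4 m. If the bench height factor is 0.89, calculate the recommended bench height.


Bench height = reach * factor
= 10.4 * 0.89
= 9.256 m

9.256 m


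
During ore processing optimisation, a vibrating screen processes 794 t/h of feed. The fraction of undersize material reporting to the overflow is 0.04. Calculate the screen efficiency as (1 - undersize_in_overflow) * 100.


96.0%

Screen efficiency = (1 - fraction of undersize in overflow) * 100
= (1 - 0.04) * 100
= 0.96 * 100
= 96.0%


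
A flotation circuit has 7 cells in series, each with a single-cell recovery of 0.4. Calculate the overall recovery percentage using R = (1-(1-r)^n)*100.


97.2006%

Complement of single-cell recovery:
1 - r = 1 - 0.4 = 0.6
Raise to power n:
(1 - r)^7 = 0.6^7 = 0.0279936
Overall recovery:
R = (1 - 0.0279936) * 100
= 97.2006%


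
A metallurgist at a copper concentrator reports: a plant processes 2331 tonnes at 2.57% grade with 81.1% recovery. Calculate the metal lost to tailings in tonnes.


11.3224 tonnes

Total metal in feed:
= 2331 * 2.57 / 100 = 59.9067 tonnes
Metal recovered:
= 59.9067 * 81.1 / 100 = 48.5843337 tonnes
Metal lost to tailings:
= 59.9067 - 48.5843337
= 11.3224 tonnes


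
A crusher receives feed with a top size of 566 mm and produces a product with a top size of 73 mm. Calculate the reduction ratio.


Reduction ratio = feed size / product size
= 566 / 73
= 7.7534

7.7534


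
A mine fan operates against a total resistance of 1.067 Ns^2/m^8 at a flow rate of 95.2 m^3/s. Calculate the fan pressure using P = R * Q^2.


9670.2637 Pa

Compute Q^2:
Q^2 = 95.2^2 = 9063.04
Compute pressure:
P = R * Q^2 = 1.067 * 9063.04
= 9670.2637 Pa


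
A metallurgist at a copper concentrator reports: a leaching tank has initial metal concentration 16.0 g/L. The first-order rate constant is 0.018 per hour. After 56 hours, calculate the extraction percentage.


63.5052%

Compute the exponent:
-k * t = -0.018 * 56 = -1.008
Remaining concentration:
C = 16.0 * exp(-1.008)
= 16.0 * 0.3649481465
= 5.839170343 g/L
Extracted = 16.0 - 5.839170343 = 10.16082966 g/L
Extraction % = 10.16082966 / 16.0 * 100
= 63.5052%


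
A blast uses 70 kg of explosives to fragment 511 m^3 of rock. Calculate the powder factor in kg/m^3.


0.137 kg/m^3

Powder factor = explosive mass / rock volume
= 70 / 511
= 0.137 kg/m^3


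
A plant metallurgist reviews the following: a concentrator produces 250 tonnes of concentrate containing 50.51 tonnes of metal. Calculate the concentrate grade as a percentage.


Grade = (metal in concentrate / concentrate mass) * 100
= (50.51 / 250) * 100
= 0.20204 * 100
= 20.204%

20.204%


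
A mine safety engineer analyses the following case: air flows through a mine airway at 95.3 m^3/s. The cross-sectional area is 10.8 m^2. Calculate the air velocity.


8.8241 m/s

Velocity = flow rate / cross-sectional area
= 95.3 / 10.8
= 8.8241 m/s


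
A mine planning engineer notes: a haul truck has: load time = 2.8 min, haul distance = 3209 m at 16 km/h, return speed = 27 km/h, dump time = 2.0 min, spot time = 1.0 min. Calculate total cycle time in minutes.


Convert haul speed to m/min: 16 * 1000/60 = 266.6666667 m/min
Haul time = 3209 / 266.6666667 = 12.03375 min
Convert return speed to m/min: 27 * 1000/60 = 450 m/min
Return time = 3209 / 450 = 7.131111111 min
Total cycle time:
= 2.8 + 12.03375 + 2.0 + 7.131111111 + 1.0
= 24.9649 min

24.9649 min


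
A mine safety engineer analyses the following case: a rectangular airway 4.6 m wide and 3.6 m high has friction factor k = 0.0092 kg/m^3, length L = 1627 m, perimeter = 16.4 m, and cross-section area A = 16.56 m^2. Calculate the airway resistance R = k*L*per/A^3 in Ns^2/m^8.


0.0541 Ns^2/m^8

Compute the numerator:
k * L * per = 0.0092 * 1627 * 16.4
= 245.48176
Compute the denominator:
A^3 = 16.56^3 = 4541.308416
Resistance:
R = 245.48176 / 4541.308416
= 0.0541 Ns^2/m^8


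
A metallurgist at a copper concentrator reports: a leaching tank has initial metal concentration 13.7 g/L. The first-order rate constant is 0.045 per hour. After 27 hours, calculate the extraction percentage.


70.329%

Compute the exponent:
-k * t = -0.045 * 27 = -1.215
Remaining concentration:
C = 13.7 * exp(-1.215)
= 13.7 * 0.2967100143
= 4.064927196 g/L
Extracted = 13.7 - 4.064927196 = 9.635072804 g/L
Extraction % = 9.635072804 / 13.7 * 100
= 70.329%


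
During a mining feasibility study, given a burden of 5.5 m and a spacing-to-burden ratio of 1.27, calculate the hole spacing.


6.985 m

Spacing = burden * ratio
= 5.5 * 1.27
= 6.985 m


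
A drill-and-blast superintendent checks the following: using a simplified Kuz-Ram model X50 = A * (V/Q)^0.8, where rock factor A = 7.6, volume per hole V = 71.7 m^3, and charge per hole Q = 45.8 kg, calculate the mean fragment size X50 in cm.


Compute V/Q:
V/Q = 71.7 / 45.8 = 1.565502183
Raise to the power 0.8:
(V/Q)^0.8 = 1.565502183^0.8 = 1.431274527
Multiply by A:
X50 = 7.6 * 1.431274527
= 10.8777 cm

10.8777 cm


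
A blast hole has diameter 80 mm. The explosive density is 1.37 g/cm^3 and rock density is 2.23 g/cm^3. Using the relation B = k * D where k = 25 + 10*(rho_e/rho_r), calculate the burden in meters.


2.4915 m

First, compute k:
rho_e / rho_r = 1.37 / 2.23 = 0.6143497758
k = 25 + 10 * 0.6143497758 = 31.14349776
Then, compute burden:
B = k * D / 1000 = 31.14349776 * 80 / 1000
= 2491.479821 / 1000
= 2.4915 m


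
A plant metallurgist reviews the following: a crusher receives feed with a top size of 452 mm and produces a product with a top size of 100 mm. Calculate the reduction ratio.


4.52

Reduction ratio = feed size / product size
= 452 / 100
= 4.52


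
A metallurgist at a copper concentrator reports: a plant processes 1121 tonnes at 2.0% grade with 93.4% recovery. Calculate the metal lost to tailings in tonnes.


1.4797 tonnes

Total metal in feed:
= 1121 * 2.0 / 100 = 22.42 tonnes
Metal recovered:
= 22.42 * 93.4 / 100 = 20.94028 tonnes
Metal lost to tailings:
= 22.42 - 20.94028
= 1.4797 tonnes


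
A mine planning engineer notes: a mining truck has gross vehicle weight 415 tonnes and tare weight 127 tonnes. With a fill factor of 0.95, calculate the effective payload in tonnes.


Maximum payload = gross - tare
= 415 - 127 = 288 tonnes
Effective payload = max payload * fill factor
= 288 * 0.95
= 273.6 tonnes

273.6 tonnes


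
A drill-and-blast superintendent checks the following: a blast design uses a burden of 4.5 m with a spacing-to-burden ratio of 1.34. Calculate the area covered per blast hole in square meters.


First, find the spacing:
Spacing = burden * ratio = 4.5 * 1.34
= 6.03 m
Then, calculate the area:
Area = burden * spacing = 4.5 * 6.03
= 27.135 m^2

27.135 m^2


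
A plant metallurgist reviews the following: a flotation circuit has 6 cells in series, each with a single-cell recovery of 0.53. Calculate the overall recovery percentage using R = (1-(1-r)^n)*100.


Complement of single-cell recovery:
1 - r = 1 - 0.53 = 0.47
Raise to power n:
(1 - r)^6 = 0.47^6 = 0.01077921533
Overall recovery:
R = (1 - 0.01077921533) * 100
= 98.9221%

98.9221%


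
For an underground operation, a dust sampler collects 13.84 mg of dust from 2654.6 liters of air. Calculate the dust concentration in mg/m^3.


5.2136 mg/m^3

Convert liters to m^3: 1 m^3 = 1000 L
Concentration = mass / volume * 1000
= 13.84 / 2654.6 * 1000
= 0.005213591502 * 1000
= 5.2136 mg/m^3


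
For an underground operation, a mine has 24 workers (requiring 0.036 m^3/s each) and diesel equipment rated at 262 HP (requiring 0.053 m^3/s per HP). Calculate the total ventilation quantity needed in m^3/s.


14.75 m^3/s

Airflow for workers:
Q_people = 24 * 0.036 = 0.864 m^3/s
Airflow for diesel equipment:
Q_diesel = 262 * 0.053 = 13.886 m^3/s
Total ventilation:
Q_total = 0.864 + 13.886
= 14.75 m^3/s


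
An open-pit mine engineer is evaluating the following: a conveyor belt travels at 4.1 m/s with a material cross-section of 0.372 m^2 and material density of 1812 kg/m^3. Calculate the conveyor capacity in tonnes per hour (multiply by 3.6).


Volumetric flow = speed * area
= 4.1 * 0.372 = 1.5252 m^3/s
Mass flow = volumetric * density
= 1.5252 * 1812 = 2763.6624 kg/s
Convert to t/h: multiply by 3.6
Capacity = 2763.6624 * 3.6
= 9949.1846 t/h

9949.1846 t/h


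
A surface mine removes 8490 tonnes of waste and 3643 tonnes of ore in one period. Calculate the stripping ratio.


Stripping ratio = waste tonnage / ore tonnage
= 8490 / 3643
= 2.3305

2.3305


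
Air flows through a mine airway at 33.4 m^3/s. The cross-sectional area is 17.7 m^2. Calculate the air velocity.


1.887 m/s

Velocity = flow rate / cross-sectional area
= 33.4 / 17.7
= 1.887 m/s


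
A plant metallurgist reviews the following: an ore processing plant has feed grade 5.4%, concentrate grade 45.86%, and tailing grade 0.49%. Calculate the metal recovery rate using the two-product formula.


91.9079%

Using the two-product formula:
R = 100 * c * (f - t) / (f * (c - t))
Numerator = 100 * 45.86 * (5.4 - 0.49)
= 100 * 45.86 * 4.91
= 22517.26
Denominator = 5.4 * (45.86 - 0.49)
= 5.4 * 45.37
= 244.998
R = 22517.26 / 244.998
= 91.9079%


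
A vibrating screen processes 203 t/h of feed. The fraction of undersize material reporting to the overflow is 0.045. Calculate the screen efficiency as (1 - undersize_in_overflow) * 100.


95.5%

Screen efficiency = (1 - fraction of undersize in overflow) * 100
= (1 - 0.045) * 100
= 0.955 * 100
= 95.5%


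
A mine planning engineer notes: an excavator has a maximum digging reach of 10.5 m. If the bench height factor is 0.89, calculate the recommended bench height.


Bench height = reach * factor
= 10.5 * 0.89
= 9.345 m

9.345 m


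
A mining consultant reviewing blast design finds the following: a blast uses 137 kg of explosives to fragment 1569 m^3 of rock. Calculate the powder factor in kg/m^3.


0.0873 kg/m^3

Powder factor = explosive mass / rock volume
= 137 / 1569
= 0.0873 kg/m^3


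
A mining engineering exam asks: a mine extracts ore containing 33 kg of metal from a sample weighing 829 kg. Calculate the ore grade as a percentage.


3.9807%

Ore grade = (metal mass / ore mass) * 100
= (33 / 829) * 100
= 0.03980699638 * 100
= 3.9807%


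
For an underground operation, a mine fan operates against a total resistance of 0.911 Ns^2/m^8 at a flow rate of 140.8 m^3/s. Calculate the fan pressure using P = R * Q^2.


18060.247 Pa

Compute Q^2:
Q^2 = 140.8^2 = 19824.64
Compute pressure:
P = R * Q^2 = 0.911 * 19824.64
= 18060.247 Pa


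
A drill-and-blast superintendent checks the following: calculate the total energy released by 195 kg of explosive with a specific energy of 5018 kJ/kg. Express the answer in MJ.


Energy = mass * specific_energy / 1000
= 195 * 5018 / 1000
= 978510 / 1000
= 978.51 MJ

978.51 MJ


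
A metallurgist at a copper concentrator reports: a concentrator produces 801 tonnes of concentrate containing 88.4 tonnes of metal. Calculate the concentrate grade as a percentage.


11.0362%

Grade = (metal in concentrate / concentrate mass) * 100
= (88.4 / 801) * 100
= 0.1103620474 * 100
= 11.0362%


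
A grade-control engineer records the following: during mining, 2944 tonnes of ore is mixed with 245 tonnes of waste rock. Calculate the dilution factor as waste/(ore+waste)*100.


7.6827%

Total material = ore + waste
= 2944 + 245 = 3189 tonnes
Dilution = waste / total * 100
= 245 / 3189 * 100
= 0.07682659141 * 100
= 7.6827%


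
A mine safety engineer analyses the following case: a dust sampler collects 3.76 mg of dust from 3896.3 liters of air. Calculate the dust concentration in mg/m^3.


0.965 mg/m^3

Convert liters to m^3: 1 m^3 = 1000 L
Concentration = mass / volume * 1000
= 3.76 / 3896.3 * 1000
= 0.0009650180941 * 1000
= 0.965 mg/m^3


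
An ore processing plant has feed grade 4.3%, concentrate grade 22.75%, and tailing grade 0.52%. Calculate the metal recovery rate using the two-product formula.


Using the two-product formula:
R = 100 * c * (f - t) / (f * (c - t))
Numerator = 100 * 22.75 * (4.3 - 0.52)
= 100 * 22.75 * 3.78
= 8599.5
Denominator = 4.3 * (22.75 - 0.52)
= 4.3 * 22.23
= 95.589
R = 8599.5 / 95.589
= 89.9633%

89.9633%


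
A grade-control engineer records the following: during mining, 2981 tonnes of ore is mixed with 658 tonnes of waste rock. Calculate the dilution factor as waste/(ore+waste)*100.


18.0819%

Total material = ore + waste
= 2981 + 658 = 3639 tonnes
Dilution = waste / total * 100
= 658 / 3639 * 100
= 0.1808189063 * 100
= 18.0819%


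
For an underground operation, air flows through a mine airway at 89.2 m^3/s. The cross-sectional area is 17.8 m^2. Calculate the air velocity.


5.0112 m/s

Velocity = flow rate / cross-sectional area
= 89.2 / 17.8
= 5.0112 m/s


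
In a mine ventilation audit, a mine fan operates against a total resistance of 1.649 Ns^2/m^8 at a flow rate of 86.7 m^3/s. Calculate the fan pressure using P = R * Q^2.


12395.3516 Pa

Compute Q^2:
Q^2 = 86.7^2 = 7516.89
Compute pressure:
P = R * Q^2 = 1.649 * 7516.89
= 12395.3516 Pa


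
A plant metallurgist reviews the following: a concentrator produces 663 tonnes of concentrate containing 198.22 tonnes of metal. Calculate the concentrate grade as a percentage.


Grade = (metal in concentrate / concentrate mass) * 100
= (198.22 / 663) * 100
= 0.298974359 * 100
= 29.8974%

29.8974%


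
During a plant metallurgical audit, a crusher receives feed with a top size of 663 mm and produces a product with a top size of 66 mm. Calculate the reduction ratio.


Reduction ratio = feed size / product size
= 663 / 66
= 10.0455

10.0455


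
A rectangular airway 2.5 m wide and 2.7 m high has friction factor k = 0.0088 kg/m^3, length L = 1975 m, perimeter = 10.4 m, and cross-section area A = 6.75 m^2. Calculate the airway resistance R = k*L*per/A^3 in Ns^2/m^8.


Compute the numerator:
k * L * per = 0.0088 * 1975 * 10.4
= 180.752
Compute the denominator:
A^3 = 6.75^3 = 307.546875
Resistance:
R = 180.752 / 307.546875
= 0.5877 Ns^2/m^8

0.5877 Ns^2/m^8


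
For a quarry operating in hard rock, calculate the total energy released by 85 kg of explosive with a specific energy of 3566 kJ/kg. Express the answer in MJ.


Energy = mass * specific_energy / 1000
= 85 * 3566 / 1000
= 303110 / 1000
= 303.11 MJ

303.11 MJ


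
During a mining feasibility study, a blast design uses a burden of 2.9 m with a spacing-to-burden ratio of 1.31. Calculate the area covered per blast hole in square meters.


First, find the spacing:
Spacing = burden * ratio = 2.9 * 1.31
= 3.799 m
Then, calculate the area:
Area = burden * spacing = 2.9 * 3.799
= 11.0171 m^2

11.0171 m^2


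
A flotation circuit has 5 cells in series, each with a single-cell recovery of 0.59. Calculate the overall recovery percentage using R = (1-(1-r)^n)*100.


Complement of single-cell recovery:
1 - r = 1 - 0.59 = 0.41
Raise to power n:
(1 - r)^5 = 0.41^5 = 0.0115856201
Overall recovery:
R = (1 - 0.0115856201) * 100
= 98.8414%

98.8414%


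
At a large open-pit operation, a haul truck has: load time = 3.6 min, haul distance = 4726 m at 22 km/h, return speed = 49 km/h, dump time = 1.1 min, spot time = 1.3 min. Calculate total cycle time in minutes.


Convert haul speed to m/min: 22 * 1000/60 = 366.6666667 m/min
Haul time = 4726 / 366.6666667 = 12.88909091 min
Convert return speed to m/min: 49 * 1000/60 = 816.6666667 m/min
Return time = 4726 / 816.6666667 = 5.786938776 min
Total cycle time:
= 3.6 + 12.88909091 + 1.1 + 5.786938776 + 1.3
= 24.676 min

24.676 min


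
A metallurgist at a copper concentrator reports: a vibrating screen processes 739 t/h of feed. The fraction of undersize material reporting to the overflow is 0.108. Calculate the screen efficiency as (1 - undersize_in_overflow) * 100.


Screen efficiency = (1 - fraction of undersize in overflow) * 100
= (1 - 0.108) * 100
= 0.892 * 100
= 89.2%

89.2%


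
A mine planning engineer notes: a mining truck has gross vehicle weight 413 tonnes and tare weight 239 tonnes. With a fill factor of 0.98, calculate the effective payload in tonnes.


Maximum payload = gross - tare
= 413 - 239 = 174 tonnes
Effective payload = max payload * fill factor
= 174 * 0.98
= 170.52 tonnes

170.52 tonnes


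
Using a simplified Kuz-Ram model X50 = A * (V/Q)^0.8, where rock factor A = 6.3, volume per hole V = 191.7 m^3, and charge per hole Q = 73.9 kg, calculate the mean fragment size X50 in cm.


13.5059 cm

Compute V/Q:
V/Q = 191.7 / 73.9 = 2.594046008
Raise to the power 0.8:
(V/Q)^0.8 = 2.594046008^0.8 = 2.143789501
Multiply by A:
X50 = 6.3 * 2.143789501
= 13.5059 cm


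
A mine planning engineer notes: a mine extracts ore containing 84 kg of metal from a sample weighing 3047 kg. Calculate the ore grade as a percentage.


Ore grade = (metal mass / ore mass) * 100
= (84 / 3047) * 100
= 0.02756809977 * 100
= 2.7568%

2.7568%


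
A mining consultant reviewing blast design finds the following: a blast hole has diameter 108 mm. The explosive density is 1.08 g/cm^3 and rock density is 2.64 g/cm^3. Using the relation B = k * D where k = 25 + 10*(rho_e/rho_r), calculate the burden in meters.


First, compute k:
rho_e / rho_r = 1.08 / 2.64 = 0.4090909091
k = 25 + 10 * 0.4090909091 = 29.09090909
Then, compute burden:
B = k * D / 1000 = 29.09090909 * 108 / 1000
= 3141.818182 / 1000
= 3.1418 m

3.1418 m


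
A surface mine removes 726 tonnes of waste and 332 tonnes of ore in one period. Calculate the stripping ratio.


Stripping ratio = waste tonnage / ore tonnage
= 726 / 332
= 2.1867

2.1867


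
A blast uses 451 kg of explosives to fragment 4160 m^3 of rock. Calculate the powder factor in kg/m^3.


0.1084 kg/m^3

Powder factor = explosive mass / rock volume
= 451 / 4160
= 0.1084 kg/m^3


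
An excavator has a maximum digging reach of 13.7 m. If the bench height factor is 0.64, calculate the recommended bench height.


8.768 m

Bench height = reach * factor
= 13.7 * 0.64
= 8.768 m


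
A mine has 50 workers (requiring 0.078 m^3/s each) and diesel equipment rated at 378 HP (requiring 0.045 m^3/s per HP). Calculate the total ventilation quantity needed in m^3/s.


Airflow for workers:
Q_people = 50 * 0.078 = 3.9 m^3/s
Airflow for diesel equipment:
Q_diesel = 378 * 0.045 = 17.01 m^3/s
Total ventilation:
Q_total = 3.9 + 17.01
= 20.91 m^3/s

20.91 m^3/s


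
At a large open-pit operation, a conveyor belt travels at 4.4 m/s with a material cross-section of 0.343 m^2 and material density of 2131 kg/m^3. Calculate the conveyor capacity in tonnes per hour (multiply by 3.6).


Volumetric flow = speed * area
= 4.4 * 0.343 = 1.5092 m^3/s
Mass flow = volumetric * density
= 1.5092 * 2131 = 3216.1052 kg/s
Convert to t/h: multiply by 3.6
Capacity = 3216.1052 * 3.6
= 11577.9787 t/h

11577.9787 t/h


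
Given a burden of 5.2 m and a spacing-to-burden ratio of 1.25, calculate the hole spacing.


Spacing = burden * ratio
= 5.2 * 1.25
= 6.5 m

6.5 m


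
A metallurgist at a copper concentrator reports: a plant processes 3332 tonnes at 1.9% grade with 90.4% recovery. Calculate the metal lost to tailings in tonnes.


6.0776 tonnes

Total metal in feed:
= 3332 * 1.9 / 100 = 63.308 tonnes
Metal recovered:
= 63.308 * 90.4 / 100 = 57.230432 tonnes
Metal lost to tailings:
= 63.308 - 57.230432
= 6.0776 tonnes


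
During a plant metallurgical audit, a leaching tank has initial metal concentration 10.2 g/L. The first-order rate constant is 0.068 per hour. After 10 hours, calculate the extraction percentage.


Compute the exponent:
-k * t = -0.068 * 10 = -0.68
Remaining concentration:
C = 10.2 * exp(-0.68)
= 10.2 * 0.5066169924
= 5.167493322 g/L
Extracted = 10.2 - 5.167493322 = 5.032506678 g/L
Extraction % = 5.032506678 / 10.2 * 100
= 49.3383%

49.3383%


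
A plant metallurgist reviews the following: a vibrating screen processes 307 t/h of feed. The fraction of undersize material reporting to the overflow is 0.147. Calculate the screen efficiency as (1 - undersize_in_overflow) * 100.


Screen efficiency = (1 - fraction of undersize in overflow) * 100
= (1 - 0.147) * 100
= 0.853 * 100
= 85.3%

85.3%


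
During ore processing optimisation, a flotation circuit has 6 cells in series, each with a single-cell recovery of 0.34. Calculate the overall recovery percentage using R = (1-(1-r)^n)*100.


91.7346%

Complement of single-cell recovery:
1 - r = 1 - 0.34 = 0.66
Raise to power n:
(1 - r)^6 = 0.66^6 = 0.08265395002
Overall recovery:
R = (1 - 0.08265395002) * 100
= 91.7346%


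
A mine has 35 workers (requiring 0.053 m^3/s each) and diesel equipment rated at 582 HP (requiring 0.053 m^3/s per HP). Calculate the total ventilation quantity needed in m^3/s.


32.701 m^3/s

Airflow for workers:
Q_people = 35 * 0.053 = 1.855 m^3/s
Airflow for diesel equipment:
Q_diesel = 582 * 0.053 = 30.846 m^3/s
Total ventilation:
Q_total = 1.855 + 30.846
= 32.701 m^3/s


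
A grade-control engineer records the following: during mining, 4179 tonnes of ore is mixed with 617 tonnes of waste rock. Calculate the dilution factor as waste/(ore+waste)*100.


Total material = ore + waste
= 4179 + 617 = 4796 tonnes
Dilution = waste / total * 100
= 617 / 4796 * 100
= 0.1286488741 * 100
= 12.8649%

12.8649%


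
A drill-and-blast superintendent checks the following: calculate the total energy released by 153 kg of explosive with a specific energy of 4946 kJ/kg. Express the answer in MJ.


Energy = mass * specific_energy / 1000
= 153 * 4946 / 1000
= 756738 / 1000
= 756.738 MJ

756.738 MJ


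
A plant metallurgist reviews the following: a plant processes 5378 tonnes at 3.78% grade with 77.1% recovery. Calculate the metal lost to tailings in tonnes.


46.553 tonnes

Total metal in feed:
= 5378 * 3.78 / 100 = 203.2884 tonnes
Metal recovered:
= 203.2884 * 77.1 / 100 = 156.7353564 tonnes
Metal lost to tailings:
= 203.2884 - 156.7353564
= 46.553 tonnes
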